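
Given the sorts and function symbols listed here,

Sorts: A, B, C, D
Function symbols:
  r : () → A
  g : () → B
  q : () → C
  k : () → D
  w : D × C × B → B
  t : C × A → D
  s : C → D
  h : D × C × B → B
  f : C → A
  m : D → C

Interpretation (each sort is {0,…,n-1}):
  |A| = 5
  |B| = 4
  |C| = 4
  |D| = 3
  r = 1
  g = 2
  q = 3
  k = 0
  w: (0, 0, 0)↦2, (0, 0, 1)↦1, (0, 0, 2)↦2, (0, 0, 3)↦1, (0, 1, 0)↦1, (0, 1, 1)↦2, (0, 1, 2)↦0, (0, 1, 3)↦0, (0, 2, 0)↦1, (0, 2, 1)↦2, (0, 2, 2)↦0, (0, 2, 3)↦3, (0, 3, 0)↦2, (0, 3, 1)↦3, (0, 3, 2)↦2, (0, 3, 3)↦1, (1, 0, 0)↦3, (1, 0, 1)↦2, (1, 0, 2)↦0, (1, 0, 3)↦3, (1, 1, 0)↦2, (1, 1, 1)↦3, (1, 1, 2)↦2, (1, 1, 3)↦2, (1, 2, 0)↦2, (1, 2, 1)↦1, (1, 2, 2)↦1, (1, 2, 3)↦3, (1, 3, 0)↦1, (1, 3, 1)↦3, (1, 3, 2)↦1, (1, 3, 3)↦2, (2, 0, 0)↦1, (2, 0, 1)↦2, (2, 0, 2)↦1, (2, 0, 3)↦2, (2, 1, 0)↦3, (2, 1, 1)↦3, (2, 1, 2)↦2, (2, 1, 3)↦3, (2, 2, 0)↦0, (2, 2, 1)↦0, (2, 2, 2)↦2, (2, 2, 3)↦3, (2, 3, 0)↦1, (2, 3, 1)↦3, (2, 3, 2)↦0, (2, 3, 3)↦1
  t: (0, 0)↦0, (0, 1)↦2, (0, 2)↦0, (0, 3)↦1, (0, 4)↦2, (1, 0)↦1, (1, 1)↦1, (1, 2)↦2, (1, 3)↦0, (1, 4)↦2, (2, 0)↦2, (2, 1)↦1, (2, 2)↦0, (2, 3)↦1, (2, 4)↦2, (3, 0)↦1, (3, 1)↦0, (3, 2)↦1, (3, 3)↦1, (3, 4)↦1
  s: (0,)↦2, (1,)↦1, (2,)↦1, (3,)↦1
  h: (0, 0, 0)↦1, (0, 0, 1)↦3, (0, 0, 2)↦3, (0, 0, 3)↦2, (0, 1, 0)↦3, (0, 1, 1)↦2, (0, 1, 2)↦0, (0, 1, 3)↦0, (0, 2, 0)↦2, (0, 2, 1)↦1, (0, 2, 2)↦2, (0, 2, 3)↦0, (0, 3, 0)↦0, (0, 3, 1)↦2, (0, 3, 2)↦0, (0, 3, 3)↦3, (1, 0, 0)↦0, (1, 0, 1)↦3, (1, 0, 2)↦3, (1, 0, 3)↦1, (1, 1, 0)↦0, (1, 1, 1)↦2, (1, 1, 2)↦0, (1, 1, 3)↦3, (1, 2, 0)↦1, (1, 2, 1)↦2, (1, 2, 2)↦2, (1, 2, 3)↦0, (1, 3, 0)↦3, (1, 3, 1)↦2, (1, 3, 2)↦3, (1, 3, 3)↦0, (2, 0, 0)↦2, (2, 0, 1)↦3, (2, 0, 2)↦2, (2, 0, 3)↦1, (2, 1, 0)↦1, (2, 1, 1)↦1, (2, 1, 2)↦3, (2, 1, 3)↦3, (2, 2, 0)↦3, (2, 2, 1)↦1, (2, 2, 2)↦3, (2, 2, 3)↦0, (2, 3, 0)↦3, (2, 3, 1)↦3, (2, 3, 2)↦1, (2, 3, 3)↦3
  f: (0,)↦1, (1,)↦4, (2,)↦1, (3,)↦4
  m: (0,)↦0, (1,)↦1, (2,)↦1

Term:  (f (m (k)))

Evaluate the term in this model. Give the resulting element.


  k = 0
  (m (k)) = m(0,) = 0
  (f (m (k))) = f(0,) = 1

value = 1


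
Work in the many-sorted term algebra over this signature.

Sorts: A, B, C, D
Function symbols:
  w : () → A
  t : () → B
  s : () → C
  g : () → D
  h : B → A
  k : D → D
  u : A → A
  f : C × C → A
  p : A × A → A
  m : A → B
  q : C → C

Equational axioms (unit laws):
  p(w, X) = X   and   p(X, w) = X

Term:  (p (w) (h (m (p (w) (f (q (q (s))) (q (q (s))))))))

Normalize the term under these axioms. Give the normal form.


1. (p (w) (h (m (p (w) (f (q (q (s))) (q (q (s))))))))  →  (h (m (p (w) (f (q (q (s))) (q (q (s)))))))
2. (h (m (p (w) (f (q (q (s))) (q (q (s)))))))  →  (h (m (f (q (q (s))) (q (q (s))))))

normal form = (h (m (f (q (q (s))) (q (q (s))))))


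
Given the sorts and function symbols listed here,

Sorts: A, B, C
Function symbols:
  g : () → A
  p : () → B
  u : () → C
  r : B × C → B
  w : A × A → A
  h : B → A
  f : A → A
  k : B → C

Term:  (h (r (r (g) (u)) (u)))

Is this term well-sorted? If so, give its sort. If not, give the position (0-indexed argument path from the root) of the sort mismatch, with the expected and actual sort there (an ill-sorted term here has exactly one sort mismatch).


      (g) : A
      (u) : C
    (r (g) (u)) : ✗ arg 0 at [0, 0, 0] has sort A, expected B
    (u) : C

ill-sorted at position [0, 0, 0]: expected B, got A


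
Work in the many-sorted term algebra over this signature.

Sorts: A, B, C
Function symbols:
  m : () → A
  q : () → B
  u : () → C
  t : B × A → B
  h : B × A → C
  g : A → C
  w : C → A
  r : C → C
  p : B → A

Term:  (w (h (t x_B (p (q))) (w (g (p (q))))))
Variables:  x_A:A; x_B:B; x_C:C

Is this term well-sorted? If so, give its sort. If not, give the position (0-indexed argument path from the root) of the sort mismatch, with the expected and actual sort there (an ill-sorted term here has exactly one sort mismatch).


      x_B : B
        (q) : B
      (p (q)) : A
    (t x_B (p (q))) : B
          (q) : B
        (p (q)) : A
      (g (p (q))) : C
    (w (g (p (q)))) : A
  (h (t x_B (p (q))) (w (g (p (q))))) : C
(w (h (t x_B (p (q))) (w (g (p (q)))))) : A

well-sorted; sort = A


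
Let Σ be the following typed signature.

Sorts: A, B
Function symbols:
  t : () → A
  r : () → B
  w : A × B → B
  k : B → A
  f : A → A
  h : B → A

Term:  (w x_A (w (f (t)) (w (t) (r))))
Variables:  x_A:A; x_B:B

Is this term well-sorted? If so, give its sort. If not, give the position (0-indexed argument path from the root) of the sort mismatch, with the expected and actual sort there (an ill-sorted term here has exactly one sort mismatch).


well-sorted; sort = B

  x_A : A
      (t) : A
    (f (t)) : A
      (t) : A
      (r) : B
    (w (t) (r)) : B
  (w (f (t)) (w (t) (r))) : B
(w x_A (w (f (t)) (w (t) (r)))) : B


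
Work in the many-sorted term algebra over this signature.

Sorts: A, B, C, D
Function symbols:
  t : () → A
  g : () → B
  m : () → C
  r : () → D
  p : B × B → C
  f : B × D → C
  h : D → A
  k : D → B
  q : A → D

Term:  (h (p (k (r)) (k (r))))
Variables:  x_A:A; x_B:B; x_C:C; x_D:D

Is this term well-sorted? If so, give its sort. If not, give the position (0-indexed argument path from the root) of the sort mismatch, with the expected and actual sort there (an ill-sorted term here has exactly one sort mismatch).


      (r) : D
    (k (r)) : B
      (r) : D
    (k (r)) : B
  (p (k (r)) (k (r))) : C
(h (p (k (r)) (k (r)))) : ✗ arg 0 at [0] has sort C, expected D

ill-sorted at position [0]: expected D, got C


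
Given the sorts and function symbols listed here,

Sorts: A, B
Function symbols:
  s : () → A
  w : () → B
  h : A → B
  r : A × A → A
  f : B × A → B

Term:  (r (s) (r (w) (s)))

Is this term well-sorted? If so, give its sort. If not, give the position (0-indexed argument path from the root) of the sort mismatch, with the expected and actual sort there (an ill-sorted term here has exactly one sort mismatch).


ill-sorted at position [1, 0]: expected A, got B

  (s) : A
    (w) : B
    (s) : A
  (r (w) (s)) : ✗ arg 0 at [1, 0] has sort B, expected A


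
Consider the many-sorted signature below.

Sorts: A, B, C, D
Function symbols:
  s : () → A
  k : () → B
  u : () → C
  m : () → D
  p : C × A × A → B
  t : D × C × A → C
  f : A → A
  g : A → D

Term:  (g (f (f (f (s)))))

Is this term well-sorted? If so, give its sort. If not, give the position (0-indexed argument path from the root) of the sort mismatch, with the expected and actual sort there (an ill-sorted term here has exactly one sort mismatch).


        (s) : A
      (f (s)) : A
    (f (f (s))) : A
  (f (f (f (s)))) : A
(g (f (f (f (s))))) : D

well-sorted; sort = D


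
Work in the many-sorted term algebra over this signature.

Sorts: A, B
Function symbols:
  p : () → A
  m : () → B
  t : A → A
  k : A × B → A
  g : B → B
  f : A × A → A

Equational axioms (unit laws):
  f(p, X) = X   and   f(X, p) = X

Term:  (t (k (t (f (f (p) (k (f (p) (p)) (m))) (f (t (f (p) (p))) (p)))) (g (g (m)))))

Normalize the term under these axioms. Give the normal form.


normal form = (t (k (t (f (k (p) (m)) (t (p)))) (g (g (m)))))

1. (t (k (t (f (f (p) (k (f (p) (p)) (m))) (f (t (f (p) (p))) (p)))) (g (g (m)))))  →  (t (k (t (f (k (f (p) (p)) (m)) (f (t (f (p) (p))) (p)))) (g (g (m)))))
2. (t (k (t (f (k (f (p) (p)) (m)) (f (t (f (p) (p))) (p)))) (g (g (m)))))  →  (t (k (t (f (k (p) (m)) (f (t (f (p) (p))) (p)))) (g (g (m)))))
3. (t (k (t (f (k (p) (m)) (f (t (f (p) (p))) (p)))) (g (g (m)))))  →  (t (k (t (f (k (p) (m)) (t (f (p) (p))))) (g (g (m)))))
4. (t (k (t (f (k (p) (m)) (t (f (p) (p))))) (g (g (m)))))  →  (t (k (t (f (k (p) (m)) (t (p)))) (g (g (m)))))


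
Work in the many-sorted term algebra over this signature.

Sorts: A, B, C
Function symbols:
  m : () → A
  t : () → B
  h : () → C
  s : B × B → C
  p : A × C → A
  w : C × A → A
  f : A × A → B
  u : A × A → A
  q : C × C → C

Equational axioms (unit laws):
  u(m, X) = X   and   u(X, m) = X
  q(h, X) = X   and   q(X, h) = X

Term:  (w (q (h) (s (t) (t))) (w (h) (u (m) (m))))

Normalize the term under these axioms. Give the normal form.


1. (w (q (h) (s (t) (t))) (w (h) (u (m) (m))))  →  (w (s (t) (t)) (w (h) (u (m) (m))))
2. (w (s (t) (t)) (w (h) (u (m) (m))))  →  (w (s (t) (t)) (w (h) (m)))

normal form = (w (s (t) (t)) (w (h) (m)))


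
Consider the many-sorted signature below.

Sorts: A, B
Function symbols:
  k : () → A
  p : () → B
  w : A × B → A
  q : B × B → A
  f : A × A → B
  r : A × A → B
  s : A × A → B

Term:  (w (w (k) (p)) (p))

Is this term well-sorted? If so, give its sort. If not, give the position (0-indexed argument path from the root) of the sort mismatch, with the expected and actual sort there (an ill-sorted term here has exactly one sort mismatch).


    (k) : A
    (p) : B
  (w (k) (p)) : A
  (p) : B
(w (w (k) (p)) (p)) : A

well-sorted; sort = A


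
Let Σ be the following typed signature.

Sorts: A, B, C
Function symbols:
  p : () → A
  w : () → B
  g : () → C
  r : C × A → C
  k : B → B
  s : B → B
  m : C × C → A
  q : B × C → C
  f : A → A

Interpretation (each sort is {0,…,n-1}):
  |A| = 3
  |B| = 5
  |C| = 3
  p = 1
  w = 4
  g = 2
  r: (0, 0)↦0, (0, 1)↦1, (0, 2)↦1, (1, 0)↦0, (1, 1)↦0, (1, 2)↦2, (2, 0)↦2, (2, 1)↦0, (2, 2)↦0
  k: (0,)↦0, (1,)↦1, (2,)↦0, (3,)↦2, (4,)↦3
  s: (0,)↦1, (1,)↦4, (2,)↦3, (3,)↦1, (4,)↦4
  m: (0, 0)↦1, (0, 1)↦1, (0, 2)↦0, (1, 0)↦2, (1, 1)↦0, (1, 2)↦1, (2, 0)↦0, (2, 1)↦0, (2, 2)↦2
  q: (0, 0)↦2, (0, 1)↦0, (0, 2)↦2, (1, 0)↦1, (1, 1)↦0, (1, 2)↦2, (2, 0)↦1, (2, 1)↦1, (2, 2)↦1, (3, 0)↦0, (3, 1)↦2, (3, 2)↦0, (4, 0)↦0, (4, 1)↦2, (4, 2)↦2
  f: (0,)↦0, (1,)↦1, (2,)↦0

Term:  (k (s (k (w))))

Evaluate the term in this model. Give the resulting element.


value = 1

  w = 4
  (k (w)) = k(4,) = 3
  (s (k (w))) = s(3,) = 1
  (k (s (k (w)))) = k(1,) = 1


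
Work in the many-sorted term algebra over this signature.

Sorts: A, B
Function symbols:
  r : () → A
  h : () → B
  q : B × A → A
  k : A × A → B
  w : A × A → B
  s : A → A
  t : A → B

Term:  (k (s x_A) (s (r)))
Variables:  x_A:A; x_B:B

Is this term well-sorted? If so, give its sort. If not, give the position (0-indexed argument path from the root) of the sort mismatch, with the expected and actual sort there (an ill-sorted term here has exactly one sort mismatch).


well-sorted; sort = B

    x_A : A
  (s x_A) : A
    (r) : A
  (s (r)) : A
(k (s x_A) (s (r))) : B


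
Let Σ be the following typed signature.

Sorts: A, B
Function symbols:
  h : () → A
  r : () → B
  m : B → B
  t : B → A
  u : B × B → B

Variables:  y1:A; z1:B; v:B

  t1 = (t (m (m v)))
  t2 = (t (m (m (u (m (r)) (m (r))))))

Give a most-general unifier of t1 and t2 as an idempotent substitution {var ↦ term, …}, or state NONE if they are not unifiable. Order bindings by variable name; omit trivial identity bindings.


{v ↦ (u (m (r)) (m (r)))}


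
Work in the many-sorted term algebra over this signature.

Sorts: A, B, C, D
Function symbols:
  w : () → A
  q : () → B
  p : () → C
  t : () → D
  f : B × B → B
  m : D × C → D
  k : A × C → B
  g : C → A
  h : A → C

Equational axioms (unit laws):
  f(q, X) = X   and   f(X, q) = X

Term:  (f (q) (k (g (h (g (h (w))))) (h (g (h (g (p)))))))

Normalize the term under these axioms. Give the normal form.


1. (f (q) (k (g (h (g (h (w))))) (h (g (h (g (p)))))))  →  (k (g (h (g (h (w))))) (h (g (h (g (p))))))

normal form = (k (g (h (g (h (w))))) (h (g (h (g (p))))))


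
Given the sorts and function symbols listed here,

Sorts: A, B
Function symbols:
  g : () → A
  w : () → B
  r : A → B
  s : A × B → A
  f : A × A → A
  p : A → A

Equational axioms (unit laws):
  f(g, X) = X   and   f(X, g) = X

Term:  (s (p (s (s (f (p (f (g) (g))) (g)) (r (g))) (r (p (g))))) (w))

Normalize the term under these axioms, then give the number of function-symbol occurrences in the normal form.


size = 12

1. (s (p (s (s (f (p (f (g) (g))) (g)) (r (g))) (r (p (g))))) (w))  →  (s (p (s (s (p (f (g) (g))) (r (g))) (r (p (g))))) (w))
2. (s (p (s (s (p (f (g) (g))) (r (g))) (r (p (g))))) (w))  →  (s (p (s (s (p (g)) (r (g))) (r (p (g))))) (w))
normal form: (s (p (s (s (p (g)) (r (g))) (r (p (g))))) (w))


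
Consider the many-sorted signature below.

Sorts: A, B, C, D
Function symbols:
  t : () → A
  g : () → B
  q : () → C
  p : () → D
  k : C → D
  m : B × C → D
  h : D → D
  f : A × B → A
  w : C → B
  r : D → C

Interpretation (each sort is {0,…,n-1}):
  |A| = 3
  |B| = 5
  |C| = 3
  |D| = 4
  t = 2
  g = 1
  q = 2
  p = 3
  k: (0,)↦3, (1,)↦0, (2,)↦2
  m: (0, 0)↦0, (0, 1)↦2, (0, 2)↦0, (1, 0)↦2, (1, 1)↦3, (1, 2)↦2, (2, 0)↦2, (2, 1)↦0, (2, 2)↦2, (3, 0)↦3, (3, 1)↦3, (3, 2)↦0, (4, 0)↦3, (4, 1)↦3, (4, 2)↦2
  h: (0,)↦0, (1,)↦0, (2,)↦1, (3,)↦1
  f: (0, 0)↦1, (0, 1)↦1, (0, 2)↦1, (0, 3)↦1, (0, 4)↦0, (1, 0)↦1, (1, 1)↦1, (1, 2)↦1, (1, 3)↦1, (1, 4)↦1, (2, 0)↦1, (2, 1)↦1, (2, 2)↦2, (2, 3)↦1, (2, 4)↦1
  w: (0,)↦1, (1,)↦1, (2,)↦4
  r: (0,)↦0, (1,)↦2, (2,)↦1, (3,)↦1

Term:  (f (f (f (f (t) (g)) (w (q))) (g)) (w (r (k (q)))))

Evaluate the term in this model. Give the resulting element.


value = 1

  t = 2
  g = 1
  (f (t) (g)) = f(2, 1) = 1
  q = 2
  (w (q)) = w(2,) = 4
  (f (f (t) (g)) (w (q))) = f(1, 4) = 1
  g = 1
  (f (f (f (t) (g)) (w (q))) (g)) = f(1, 1) = 1
  q = 2
  (k (q)) = k(2,) = 2
  (r (k (q))) = r(2,) = 1
  (w (r (k (q)))) = w(1,) = 1
  (f (f (f (f (t) (g)) (w (q))) (g)) (w (r (k (q))))) = f(1, 1) = 1


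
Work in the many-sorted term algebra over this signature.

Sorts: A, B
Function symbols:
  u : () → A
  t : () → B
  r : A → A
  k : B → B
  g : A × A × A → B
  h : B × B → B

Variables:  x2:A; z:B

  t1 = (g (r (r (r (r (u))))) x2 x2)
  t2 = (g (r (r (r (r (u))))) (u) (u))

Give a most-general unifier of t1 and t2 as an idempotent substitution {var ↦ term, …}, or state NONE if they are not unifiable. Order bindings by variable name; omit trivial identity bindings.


{x2 ↦ (u)}


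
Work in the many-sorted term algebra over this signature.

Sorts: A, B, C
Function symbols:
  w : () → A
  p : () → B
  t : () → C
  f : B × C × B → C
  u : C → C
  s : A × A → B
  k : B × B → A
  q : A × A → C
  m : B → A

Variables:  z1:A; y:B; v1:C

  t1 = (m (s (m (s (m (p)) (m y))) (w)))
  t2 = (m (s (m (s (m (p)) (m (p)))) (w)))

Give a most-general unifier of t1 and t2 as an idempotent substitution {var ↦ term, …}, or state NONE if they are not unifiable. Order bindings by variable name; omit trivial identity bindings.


{y ↦ (p)}


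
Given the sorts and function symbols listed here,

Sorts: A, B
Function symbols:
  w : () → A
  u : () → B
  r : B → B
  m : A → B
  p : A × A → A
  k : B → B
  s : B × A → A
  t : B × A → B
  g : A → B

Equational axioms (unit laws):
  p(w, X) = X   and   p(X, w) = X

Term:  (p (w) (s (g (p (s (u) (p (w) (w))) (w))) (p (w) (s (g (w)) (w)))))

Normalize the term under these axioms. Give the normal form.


1. (p (w) (s (g (p (s (u) (p (w) (w))) (w))) (p (w) (s (g (w)) (w)))))  →  (s (g (p (s (u) (p (w) (w))) (w))) (p (w) (s (g (w)) (w))))
2. (s (g (p (s (u) (p (w) (w))) (w))) (p (w) (s (g (w)) (w))))  →  (s (g (s (u) (p (w) (w)))) (p (w) (s (g (w)) (w))))
3. (s (g (s (u) (p (w) (w)))) (p (w) (s (g (w)) (w))))  →  (s (g (s (u) (w))) (p (w) (s (g (w)) (w))))
4. (s (g (s (u) (w))) (p (w) (s (g (w)) (w))))  →  (s (g (s (u) (w))) (s (g (w)) (w)))

normal form = (s (g (s (u) (w))) (s (g (w)) (w)))


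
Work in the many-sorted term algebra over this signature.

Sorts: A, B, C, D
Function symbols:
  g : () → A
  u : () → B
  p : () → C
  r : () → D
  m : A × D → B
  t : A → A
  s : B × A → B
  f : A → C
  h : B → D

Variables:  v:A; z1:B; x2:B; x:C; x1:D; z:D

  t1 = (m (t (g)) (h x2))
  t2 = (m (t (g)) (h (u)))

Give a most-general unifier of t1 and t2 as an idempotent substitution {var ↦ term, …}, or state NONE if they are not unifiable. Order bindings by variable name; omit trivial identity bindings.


{x2 ↦ (u)}


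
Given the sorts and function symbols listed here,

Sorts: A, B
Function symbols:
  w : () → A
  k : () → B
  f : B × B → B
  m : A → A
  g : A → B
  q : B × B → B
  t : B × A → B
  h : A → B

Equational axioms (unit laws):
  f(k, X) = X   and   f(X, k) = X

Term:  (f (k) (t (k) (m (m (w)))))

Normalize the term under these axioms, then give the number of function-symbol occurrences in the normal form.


1. (f (k) (t (k) (m (m (w)))))  →  (t (k) (m (m (w))))
normal form: (t (k) (m (m (w))))

size = 5


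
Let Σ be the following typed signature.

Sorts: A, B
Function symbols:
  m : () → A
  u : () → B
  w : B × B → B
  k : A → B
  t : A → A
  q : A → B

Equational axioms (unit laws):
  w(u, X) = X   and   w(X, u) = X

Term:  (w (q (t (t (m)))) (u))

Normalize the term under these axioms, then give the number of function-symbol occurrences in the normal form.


1. (w (q (t (t (m)))) (u))  →  (q (t (t (m))))
normal form: (q (t (t (m))))

size = 4


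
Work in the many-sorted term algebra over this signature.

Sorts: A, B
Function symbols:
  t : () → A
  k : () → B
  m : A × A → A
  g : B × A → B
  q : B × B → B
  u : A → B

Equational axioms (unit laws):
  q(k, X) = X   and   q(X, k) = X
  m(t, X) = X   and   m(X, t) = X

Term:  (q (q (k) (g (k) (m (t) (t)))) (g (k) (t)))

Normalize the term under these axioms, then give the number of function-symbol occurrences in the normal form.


1. (q (q (k) (g (k) (m (t) (t)))) (g (k) (t)))  →  (q (g (k) (m (t) (t))) (g (k) (t)))
2. (q (g (k) (m (t) (t))) (g (k) (t)))  →  (q (g (k) (t)) (g (k) (t)))
normal form: (q (g (k) (t)) (g (k) (t)))

size = 7


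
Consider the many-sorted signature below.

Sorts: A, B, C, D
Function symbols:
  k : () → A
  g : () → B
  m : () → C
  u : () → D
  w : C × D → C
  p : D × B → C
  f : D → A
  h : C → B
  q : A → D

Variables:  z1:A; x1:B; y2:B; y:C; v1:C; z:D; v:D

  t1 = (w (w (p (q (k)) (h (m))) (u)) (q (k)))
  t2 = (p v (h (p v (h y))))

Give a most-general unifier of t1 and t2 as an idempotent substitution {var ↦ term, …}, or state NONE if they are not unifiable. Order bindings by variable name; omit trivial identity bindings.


head clash or occurs-check failure — not unifiable

NONE (not unifiable)


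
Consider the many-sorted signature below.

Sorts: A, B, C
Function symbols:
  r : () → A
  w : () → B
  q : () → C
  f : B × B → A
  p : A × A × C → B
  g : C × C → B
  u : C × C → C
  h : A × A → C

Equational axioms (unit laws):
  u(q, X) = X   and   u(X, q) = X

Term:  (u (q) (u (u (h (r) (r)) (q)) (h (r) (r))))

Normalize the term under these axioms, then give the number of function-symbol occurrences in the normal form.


size = 7

1. (u (q) (u (u (h (r) (r)) (q)) (h (r) (r))))  →  (u (u (h (r) (r)) (q)) (h (r) (r)))
2. (u (u (h (r) (r)) (q)) (h (r) (r)))  →  (u (h (r) (r)) (h (r) (r)))
normal form: (u (h (r) (r)) (h (r) (r)))


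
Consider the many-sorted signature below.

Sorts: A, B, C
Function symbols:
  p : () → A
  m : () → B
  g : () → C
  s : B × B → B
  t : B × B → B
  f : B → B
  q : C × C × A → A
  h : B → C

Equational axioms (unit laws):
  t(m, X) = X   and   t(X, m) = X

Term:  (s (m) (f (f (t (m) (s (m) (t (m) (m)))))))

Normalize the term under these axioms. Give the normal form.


1. (s (m) (f (f (t (m) (s (m) (t (m) (m)))))))  →  (s (m) (f (f (s (m) (t (m) (m))))))
2. (s (m) (f (f (s (m) (t (m) (m))))))  →  (s (m) (f (f (s (m) (m)))))

normal form = (s (m) (f (f (s (m) (m)))))


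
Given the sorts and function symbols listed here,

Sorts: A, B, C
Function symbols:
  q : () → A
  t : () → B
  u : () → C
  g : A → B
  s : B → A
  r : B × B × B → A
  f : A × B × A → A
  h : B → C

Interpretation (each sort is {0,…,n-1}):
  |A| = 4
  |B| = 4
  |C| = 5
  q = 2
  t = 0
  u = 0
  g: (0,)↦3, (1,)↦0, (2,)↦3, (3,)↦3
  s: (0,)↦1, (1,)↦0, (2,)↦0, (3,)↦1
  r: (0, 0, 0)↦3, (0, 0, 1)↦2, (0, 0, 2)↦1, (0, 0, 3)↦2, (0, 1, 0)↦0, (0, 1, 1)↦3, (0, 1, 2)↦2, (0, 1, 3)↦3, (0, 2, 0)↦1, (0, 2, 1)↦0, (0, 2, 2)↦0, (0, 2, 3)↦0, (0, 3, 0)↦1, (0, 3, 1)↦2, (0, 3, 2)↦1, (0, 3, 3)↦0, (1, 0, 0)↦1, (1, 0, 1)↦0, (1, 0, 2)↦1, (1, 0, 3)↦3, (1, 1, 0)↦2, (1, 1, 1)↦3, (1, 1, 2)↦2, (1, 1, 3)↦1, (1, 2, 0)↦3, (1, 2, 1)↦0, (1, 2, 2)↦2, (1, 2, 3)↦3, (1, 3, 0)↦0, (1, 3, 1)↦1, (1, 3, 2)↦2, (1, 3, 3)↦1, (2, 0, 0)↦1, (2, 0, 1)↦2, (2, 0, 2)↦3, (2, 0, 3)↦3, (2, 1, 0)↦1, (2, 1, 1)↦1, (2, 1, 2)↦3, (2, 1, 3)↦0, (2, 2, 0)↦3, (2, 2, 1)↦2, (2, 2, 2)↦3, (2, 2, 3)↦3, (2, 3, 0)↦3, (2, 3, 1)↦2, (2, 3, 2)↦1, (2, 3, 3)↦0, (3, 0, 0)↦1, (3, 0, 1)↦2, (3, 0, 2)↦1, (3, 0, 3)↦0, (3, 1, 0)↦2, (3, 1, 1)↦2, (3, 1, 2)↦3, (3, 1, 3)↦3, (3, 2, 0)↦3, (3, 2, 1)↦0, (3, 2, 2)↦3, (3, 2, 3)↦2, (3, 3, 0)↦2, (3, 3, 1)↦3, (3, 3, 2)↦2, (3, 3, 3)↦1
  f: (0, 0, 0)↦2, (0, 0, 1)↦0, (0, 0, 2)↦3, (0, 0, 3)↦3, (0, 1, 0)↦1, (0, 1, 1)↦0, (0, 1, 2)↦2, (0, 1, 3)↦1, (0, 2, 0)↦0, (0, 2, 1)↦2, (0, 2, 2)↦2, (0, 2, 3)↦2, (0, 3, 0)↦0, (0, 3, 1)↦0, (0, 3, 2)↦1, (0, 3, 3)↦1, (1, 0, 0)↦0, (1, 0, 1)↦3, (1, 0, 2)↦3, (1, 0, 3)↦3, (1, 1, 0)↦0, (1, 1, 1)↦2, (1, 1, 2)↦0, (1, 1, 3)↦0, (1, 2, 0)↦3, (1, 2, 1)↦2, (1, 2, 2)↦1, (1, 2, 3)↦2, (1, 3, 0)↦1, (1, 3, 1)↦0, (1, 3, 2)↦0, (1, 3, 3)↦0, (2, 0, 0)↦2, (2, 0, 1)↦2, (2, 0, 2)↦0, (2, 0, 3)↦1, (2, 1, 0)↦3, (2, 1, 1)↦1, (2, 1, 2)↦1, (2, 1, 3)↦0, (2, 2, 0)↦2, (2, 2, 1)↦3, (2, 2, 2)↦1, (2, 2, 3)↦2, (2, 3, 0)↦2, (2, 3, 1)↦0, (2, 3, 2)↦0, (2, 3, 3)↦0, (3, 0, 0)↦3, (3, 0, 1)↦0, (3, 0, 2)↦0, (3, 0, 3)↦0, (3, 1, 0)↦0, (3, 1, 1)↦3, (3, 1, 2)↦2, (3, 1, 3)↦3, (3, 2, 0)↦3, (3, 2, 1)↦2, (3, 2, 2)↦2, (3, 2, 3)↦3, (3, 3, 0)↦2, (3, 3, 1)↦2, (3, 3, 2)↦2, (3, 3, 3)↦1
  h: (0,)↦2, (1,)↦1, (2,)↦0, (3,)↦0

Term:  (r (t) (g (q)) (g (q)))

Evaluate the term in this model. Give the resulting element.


  t = 0
  q = 2
  (g (q)) = g(2,) = 3
  q = 2
  (g (q)) = g(2,) = 3
  (r (t) (g (q)) (g (q))) = r(0, 3, 3) = 0

value = 0


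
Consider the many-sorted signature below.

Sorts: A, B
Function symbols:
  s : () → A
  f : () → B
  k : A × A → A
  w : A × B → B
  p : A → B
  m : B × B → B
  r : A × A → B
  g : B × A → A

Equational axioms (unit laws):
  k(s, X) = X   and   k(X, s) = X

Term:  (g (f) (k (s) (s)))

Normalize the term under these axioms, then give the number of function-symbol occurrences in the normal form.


1. (g (f) (k (s) (s)))  →  (g (f) (s))
normal form: (g (f) (s))

size = 3


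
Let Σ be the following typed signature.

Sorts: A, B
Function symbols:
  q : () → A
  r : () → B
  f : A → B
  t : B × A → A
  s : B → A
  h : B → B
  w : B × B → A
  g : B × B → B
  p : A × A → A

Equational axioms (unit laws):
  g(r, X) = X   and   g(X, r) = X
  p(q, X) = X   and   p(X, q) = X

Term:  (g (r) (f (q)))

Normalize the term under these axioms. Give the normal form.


1. (g (r) (f (q)))  →  (f (q))

normal form = (f (q))


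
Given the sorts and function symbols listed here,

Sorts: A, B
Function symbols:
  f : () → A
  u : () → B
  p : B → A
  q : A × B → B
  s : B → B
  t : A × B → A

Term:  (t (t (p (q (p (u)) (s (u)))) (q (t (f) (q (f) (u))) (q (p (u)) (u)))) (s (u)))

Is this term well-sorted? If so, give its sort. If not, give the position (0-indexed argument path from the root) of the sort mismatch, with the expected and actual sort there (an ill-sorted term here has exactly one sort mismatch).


well-sorted; sort = A

          (u) : B
        (p (u)) : A
          (u) : B
        (s (u)) : B
      (q (p (u)) (s (u))) : B
    (p (q (p (u)) (s (u)))) : A
        (f) : A
          (f) : A
          (u) : B
        (q (f) (u)) : B
      (t (f) (q (f) (u))) : A
          (u) : B
        (p (u)) : A
        (u) : B
      (q (p (u)) (u)) : B
    (q (t (f) (q (f) (u))) (q (p (u)) (u))) : B
  (t (p (q (p (u)) (s (u)))) (q (t (f) (q (f) (u))) (q (p (u)) (u)))) : A
    (u) : B
  (s (u)) : B
(t (t (p (q (p (u)) (s (u)))) (q (t (f) (q (f) (u))) (q (p (u)) (u)))) (s (u))) : A


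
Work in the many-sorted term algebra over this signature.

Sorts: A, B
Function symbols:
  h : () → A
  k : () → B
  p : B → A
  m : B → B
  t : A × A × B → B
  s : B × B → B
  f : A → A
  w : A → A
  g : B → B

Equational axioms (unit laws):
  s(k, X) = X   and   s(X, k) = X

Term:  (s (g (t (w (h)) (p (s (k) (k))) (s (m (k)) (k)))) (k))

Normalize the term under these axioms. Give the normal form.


1. (s (g (t (w (h)) (p (s (k) (k))) (s (m (k)) (k)))) (k))  →  (g (t (w (h)) (p (s (k) (k))) (s (m (k)) (k))))
2. (g (t (w (h)) (p (s (k) (k))) (s (m (k)) (k))))  →  (g (t (w (h)) (p (k)) (s (m (k)) (k))))
3. (g (t (w (h)) (p (k)) (s (m (k)) (k))))  →  (g (t (w (h)) (p (k)) (m (k))))

normal form = (g (t (w (h)) (p (k)) (m (k))))


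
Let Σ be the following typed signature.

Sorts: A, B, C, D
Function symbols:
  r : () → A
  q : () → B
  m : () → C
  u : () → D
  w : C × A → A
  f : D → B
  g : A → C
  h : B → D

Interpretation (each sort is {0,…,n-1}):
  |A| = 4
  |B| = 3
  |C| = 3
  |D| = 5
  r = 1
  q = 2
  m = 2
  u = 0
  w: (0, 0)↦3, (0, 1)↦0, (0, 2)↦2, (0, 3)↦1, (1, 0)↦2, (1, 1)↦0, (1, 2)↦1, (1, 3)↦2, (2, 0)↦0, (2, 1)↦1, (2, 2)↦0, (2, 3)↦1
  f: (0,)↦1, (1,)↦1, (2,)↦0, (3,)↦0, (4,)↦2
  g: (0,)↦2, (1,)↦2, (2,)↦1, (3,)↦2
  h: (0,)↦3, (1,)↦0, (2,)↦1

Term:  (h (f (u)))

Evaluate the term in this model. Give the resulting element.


  u = 0
  (f (u)) = f(0,) = 1
  (h (f (u))) = h(1,) = 0

value = 0


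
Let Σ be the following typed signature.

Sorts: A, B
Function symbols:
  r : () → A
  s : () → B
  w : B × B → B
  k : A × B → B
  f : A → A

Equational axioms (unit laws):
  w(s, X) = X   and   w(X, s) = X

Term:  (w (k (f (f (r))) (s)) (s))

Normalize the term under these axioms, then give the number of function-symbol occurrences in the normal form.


1. (w (k (f (f (r))) (s)) (s))  →  (k (f (f (r))) (s))
normal form: (k (f (f (r))) (s))

size = 5


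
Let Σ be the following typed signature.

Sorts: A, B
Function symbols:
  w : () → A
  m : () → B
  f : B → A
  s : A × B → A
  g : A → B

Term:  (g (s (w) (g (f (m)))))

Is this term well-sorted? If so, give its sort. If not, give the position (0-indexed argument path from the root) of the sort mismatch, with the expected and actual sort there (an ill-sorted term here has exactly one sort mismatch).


well-sorted; sort = B

    (w) : A
        (m) : B
      (f (m)) : A
    (g (f (m))) : B
  (s (w) (g (f (m)))) : A
(g (s (w) (g (f (m))))) : B


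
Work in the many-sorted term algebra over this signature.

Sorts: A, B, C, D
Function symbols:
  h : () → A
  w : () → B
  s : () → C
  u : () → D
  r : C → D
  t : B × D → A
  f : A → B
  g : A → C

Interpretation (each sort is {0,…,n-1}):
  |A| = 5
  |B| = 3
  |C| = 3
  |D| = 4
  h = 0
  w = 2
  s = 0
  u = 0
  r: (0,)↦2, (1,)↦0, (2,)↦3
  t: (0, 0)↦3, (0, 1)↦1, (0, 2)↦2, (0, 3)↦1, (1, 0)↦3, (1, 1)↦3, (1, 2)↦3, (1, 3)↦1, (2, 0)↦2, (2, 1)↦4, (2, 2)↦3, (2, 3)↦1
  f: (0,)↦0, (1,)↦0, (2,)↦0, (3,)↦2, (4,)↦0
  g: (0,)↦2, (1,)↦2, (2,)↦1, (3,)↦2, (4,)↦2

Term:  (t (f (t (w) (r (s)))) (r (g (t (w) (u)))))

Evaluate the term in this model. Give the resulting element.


value = 2

  w = 2
  s = 0
  (r (s)) = r(0,) = 2
  (t (w) (r (s))) = t(2, 2) = 3
  (f (t (w) (r (s)))) = f(3,) = 2
  w = 2
  u = 0
  (t (w) (u)) = t(2, 0) = 2
  (g (t (w) (u))) = g(2,) = 1
  (r (g (t (w) (u)))) = r(1,) = 0
  (t (f (t (w) (r (s)))) (r (g (t (w) (u))))) = t(2, 0) = 2


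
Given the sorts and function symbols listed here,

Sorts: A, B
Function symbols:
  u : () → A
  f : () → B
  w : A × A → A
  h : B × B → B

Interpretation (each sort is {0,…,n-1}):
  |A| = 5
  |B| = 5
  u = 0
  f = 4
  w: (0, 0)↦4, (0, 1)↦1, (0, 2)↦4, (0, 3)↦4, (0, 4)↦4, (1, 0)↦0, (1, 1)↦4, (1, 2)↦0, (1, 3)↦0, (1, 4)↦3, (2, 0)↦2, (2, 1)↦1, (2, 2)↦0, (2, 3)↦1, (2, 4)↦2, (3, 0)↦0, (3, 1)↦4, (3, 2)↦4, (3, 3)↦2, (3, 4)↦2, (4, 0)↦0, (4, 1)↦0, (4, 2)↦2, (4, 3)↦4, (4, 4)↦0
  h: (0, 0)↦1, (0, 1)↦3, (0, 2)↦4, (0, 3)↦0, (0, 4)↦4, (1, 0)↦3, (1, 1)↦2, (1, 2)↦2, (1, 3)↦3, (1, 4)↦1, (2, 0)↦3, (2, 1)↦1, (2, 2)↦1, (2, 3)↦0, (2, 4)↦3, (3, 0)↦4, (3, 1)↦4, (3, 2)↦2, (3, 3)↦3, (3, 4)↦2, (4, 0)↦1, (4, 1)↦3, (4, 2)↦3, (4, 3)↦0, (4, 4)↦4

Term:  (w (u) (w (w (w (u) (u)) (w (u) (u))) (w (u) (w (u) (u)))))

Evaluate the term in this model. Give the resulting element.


  u = 0
  u = 0
  u = 0
  (w (u) (u)) = w(0, 0) = 4
  u = 0
  u = 0
  (w (u) (u)) = w(0, 0) = 4
  (w (w (u) (u)) (w (u) (u))) = w(4, 4) = 0
  u = 0
  u = 0
  u = 0
  (w (u) (u)) = w(0, 0) = 4
  (w (u) (w (u) (u))) = w(0, 4) = 4
  (w (w (w (u) (u)) (w (u) (u))) (w (u) (w (u) (u)))) = w(0, 4) = 4
  (w (u) (w (w (w (u) (u)) (w (u) (u))) (w (u) (w (u) (u))))) = w(0, 4) = 4

value = 4


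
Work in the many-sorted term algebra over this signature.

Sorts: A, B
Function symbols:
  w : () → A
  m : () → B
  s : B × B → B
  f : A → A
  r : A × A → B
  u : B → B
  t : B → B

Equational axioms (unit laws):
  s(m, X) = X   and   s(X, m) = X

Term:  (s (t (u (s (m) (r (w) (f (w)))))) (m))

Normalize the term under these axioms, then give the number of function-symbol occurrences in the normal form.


size = 6

1. (s (t (u (s (m) (r (w) (f (w)))))) (m))  →  (t (u (s (m) (r (w) (f (w))))))
2. (t (u (s (m) (r (w) (f (w))))))  →  (t (u (r (w) (f (w)))))
normal form: (t (u (r (w) (f (w)))))


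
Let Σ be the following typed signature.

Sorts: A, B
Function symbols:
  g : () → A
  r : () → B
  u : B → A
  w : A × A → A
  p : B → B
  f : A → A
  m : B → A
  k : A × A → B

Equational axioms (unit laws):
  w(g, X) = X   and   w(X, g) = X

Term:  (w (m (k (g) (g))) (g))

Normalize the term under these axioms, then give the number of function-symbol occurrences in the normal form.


size = 4

1. (w (m (k (g) (g))) (g))  →  (m (k (g) (g)))
normal form: (m (k (g) (g)))


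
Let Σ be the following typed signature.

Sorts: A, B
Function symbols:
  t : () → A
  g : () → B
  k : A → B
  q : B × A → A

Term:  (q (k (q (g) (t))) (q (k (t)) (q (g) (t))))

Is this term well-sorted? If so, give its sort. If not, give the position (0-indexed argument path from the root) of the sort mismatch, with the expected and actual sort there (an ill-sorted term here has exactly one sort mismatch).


well-sorted; sort = A

      (g) : B
      (t) : A
    (q (g) (t)) : A
  (k (q (g) (t))) : B
      (t) : A
    (k (t)) : B
      (g) : B
      (t) : A
    (q (g) (t)) : A
  (q (k (t)) (q (g) (t))) : A
(q (k (q (g) (t))) (q (k (t)) (q (g) (t)))) : A


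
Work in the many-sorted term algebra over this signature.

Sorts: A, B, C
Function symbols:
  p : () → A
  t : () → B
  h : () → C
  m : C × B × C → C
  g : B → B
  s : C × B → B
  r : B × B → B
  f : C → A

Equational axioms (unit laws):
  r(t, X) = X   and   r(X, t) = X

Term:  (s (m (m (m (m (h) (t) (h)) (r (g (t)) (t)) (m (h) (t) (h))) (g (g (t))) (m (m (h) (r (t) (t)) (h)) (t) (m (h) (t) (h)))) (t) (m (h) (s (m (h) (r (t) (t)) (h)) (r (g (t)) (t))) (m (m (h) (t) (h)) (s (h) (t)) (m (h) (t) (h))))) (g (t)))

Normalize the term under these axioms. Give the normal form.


1. (s (m (m (m (m (h) (t) (h)) (r (g (t)) (t)) (m (h) (t) (h))) (g (g (t))) (m (m (h) (r (t) (t)) (h)) (t) (m (h) (t) (h)))) (t) (m (h) (s (m (h) (r (t) (t)) (h)) (r (g (t)) (t))) (m (m (h) (t) (h)) (s (h) (t)) (m (h) (t) (h))))) (g (t)))  →  (s (m (m (m (m (h) (t) (h)) (g (t)) (m (h) (t) (h))) (g (g (t))) (m (m (h) (r (t) (t)) (h)) (t) (m (h) (t) (h)))) (t) (m (h) (s (m (h) (r (t) (t)) (h)) (r (g (t)) (t))) (m (m (h) (t) (h)) (s (h) (t)) (m (h) (t) (h))))) (g (t)))
2. (s (m (m (m (m (h) (t) (h)) (g (t)) (m (h) (t) (h))) (g (g (t))) (m (m (h) (r (t) (t)) (h)) (t) (m (h) (t) (h)))) (t) (m (h) (s (m (h) (r (t) (t)) (h)) (r (g (t)) (t))) (m (m (h) (t) (h)) (s (h) (t)) (m (h) (t) (h))))) (g (t)))  →  (s (m (m (m (m (h) (t) (h)) (g (t)) (m (h) (t) (h))) (g (g (t))) (m (m (h) (t) (h)) (t) (m (h) (t) (h)))) (t) (m (h) (s (m (h) (r (t) (t)) (h)) (r (g (t)) (t))) (m (m (h) (t) (h)) (s (h) (t)) (m (h) (t) (h))))) (g (t)))
3. (s (m (m (m (m (h) (t) (h)) (g (t)) (m (h) (t) (h))) (g (g (t))) (m (m (h) (t) (h)) (t) (m (h) (t) (h)))) (t) (m (h) (s (m (h) (r (t) (t)) (h)) (r (g (t)) (t))) (m (m (h) (t) (h)) (s (h) (t)) (m (h) (t) (h))))) (g (t)))  →  (s (m (m (m (m (h) (t) (h)) (g (t)) (m (h) (t) (h))) (g (g (t))) (m (m (h) (t) (h)) (t) (m (h) (t) (h)))) (t) (m (h) (s (m (h) (t) (h)) (r (g (t)) (t))) (m (m (h) (t) (h)) (s (h) (t)) (m (h) (t) (h))))) (g (t)))
4. (s (m (m (m (m (h) (t) (h)) (g (t)) (m (h) (t) (h))) (g (g (t))) (m (m (h) (t) (h)) (t) (m (h) (t) (h)))) (t) (m (h) (s (m (h) (t) (h)) (r (g (t)) (t))) (m (m (h) (t) (h)) (s (h) (t)) (m (h) (t) (h))))) (g (t)))  →  (s (m (m (m (m (h) (t) (h)) (g (t)) (m (h) (t) (h))) (g (g (t))) (m (m (h) (t) (h)) (t) (m (h) (t) (h)))) (t) (m (h) (s (m (h) (t) (h)) (g (t))) (m (m (h) (t) (h)) (s (h) (t)) (m (h) (t) (h))))) (g (t)))

normal form = (s (m (m (m (m (h) (t) (h)) (g (t)) (m (h) (t) (h))) (g (g (t))) (m (m (h) (t) (h)) (t) (m (h) (t) (h)))) (t) (m (h) (s (m (h) (t) (h)) (g (t))) (m (m (h) (t) (h)) (s (h) (t)) (m (h) (t) (h))))) (g (t)))


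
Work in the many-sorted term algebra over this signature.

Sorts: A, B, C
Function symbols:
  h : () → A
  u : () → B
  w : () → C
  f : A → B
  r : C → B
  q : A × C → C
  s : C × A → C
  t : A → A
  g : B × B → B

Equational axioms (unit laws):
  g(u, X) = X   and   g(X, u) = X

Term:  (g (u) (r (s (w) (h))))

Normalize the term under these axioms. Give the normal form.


normal form = (r (s (w) (h)))

1. (g (u) (r (s (w) (h))))  →  (r (s (w) (h)))


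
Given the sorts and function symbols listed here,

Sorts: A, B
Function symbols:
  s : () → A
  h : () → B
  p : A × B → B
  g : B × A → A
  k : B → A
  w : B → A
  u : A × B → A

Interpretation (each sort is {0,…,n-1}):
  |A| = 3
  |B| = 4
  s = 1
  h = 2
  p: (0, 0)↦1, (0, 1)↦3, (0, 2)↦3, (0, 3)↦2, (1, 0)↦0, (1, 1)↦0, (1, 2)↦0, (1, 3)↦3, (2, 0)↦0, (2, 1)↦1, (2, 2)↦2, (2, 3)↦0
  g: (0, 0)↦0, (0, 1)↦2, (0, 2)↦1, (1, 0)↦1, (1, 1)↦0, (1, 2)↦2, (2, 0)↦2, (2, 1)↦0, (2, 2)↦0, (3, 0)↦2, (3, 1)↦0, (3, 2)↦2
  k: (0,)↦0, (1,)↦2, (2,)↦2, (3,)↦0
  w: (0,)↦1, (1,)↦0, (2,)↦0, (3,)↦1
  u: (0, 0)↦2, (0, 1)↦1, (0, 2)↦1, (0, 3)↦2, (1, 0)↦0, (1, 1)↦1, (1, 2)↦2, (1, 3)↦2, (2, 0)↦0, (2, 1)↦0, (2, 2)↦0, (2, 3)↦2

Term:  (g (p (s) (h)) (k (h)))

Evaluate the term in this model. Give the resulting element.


value = 1

  s = 1
  h = 2
  (p (s) (h)) = p(1, 2) = 0
  h = 2
  (k (h)) = k(2,) = 2
  (g (p (s) (h)) (k (h))) = g(0, 2) = 1


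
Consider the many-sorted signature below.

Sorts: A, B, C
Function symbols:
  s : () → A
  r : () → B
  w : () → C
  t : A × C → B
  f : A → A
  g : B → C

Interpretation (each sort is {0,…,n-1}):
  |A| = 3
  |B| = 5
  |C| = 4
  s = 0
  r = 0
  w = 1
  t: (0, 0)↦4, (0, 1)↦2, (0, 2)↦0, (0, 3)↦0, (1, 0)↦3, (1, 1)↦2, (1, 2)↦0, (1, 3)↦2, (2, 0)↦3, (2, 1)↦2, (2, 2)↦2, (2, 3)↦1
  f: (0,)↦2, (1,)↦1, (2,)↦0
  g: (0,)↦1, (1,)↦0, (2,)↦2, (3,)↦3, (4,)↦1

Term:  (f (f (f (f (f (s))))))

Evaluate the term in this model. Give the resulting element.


  s = 0
  (f (s)) = f(0,) = 2
  (f (f (s))) = f(2,) = 0
  (f (f (f (s)))) = f(0,) = 2
  (f (f (f (f (s))))) = f(2,) = 0
  (f (f (f (f (f (s)))))) = f(0,) = 2

value = 2


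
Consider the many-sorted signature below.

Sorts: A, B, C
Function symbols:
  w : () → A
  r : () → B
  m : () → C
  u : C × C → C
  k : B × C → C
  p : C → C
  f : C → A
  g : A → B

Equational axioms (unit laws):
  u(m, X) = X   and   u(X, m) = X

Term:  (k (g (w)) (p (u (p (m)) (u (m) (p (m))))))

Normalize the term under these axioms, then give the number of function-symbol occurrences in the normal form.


size = 9

1. (k (g (w)) (p (u (p (m)) (u (m) (p (m))))))  →  (k (g (w)) (p (u (p (m)) (p (m)))))
normal form: (k (g (w)) (p (u (p (m)) (p (m)))))


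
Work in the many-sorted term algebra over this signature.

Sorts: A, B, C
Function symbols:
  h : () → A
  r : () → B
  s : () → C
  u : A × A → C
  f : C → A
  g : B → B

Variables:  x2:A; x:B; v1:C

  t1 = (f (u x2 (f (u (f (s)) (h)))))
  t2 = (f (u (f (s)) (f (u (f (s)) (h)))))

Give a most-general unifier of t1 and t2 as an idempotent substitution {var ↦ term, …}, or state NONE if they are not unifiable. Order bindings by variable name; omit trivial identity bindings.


{x2 ↦ (f (s))}


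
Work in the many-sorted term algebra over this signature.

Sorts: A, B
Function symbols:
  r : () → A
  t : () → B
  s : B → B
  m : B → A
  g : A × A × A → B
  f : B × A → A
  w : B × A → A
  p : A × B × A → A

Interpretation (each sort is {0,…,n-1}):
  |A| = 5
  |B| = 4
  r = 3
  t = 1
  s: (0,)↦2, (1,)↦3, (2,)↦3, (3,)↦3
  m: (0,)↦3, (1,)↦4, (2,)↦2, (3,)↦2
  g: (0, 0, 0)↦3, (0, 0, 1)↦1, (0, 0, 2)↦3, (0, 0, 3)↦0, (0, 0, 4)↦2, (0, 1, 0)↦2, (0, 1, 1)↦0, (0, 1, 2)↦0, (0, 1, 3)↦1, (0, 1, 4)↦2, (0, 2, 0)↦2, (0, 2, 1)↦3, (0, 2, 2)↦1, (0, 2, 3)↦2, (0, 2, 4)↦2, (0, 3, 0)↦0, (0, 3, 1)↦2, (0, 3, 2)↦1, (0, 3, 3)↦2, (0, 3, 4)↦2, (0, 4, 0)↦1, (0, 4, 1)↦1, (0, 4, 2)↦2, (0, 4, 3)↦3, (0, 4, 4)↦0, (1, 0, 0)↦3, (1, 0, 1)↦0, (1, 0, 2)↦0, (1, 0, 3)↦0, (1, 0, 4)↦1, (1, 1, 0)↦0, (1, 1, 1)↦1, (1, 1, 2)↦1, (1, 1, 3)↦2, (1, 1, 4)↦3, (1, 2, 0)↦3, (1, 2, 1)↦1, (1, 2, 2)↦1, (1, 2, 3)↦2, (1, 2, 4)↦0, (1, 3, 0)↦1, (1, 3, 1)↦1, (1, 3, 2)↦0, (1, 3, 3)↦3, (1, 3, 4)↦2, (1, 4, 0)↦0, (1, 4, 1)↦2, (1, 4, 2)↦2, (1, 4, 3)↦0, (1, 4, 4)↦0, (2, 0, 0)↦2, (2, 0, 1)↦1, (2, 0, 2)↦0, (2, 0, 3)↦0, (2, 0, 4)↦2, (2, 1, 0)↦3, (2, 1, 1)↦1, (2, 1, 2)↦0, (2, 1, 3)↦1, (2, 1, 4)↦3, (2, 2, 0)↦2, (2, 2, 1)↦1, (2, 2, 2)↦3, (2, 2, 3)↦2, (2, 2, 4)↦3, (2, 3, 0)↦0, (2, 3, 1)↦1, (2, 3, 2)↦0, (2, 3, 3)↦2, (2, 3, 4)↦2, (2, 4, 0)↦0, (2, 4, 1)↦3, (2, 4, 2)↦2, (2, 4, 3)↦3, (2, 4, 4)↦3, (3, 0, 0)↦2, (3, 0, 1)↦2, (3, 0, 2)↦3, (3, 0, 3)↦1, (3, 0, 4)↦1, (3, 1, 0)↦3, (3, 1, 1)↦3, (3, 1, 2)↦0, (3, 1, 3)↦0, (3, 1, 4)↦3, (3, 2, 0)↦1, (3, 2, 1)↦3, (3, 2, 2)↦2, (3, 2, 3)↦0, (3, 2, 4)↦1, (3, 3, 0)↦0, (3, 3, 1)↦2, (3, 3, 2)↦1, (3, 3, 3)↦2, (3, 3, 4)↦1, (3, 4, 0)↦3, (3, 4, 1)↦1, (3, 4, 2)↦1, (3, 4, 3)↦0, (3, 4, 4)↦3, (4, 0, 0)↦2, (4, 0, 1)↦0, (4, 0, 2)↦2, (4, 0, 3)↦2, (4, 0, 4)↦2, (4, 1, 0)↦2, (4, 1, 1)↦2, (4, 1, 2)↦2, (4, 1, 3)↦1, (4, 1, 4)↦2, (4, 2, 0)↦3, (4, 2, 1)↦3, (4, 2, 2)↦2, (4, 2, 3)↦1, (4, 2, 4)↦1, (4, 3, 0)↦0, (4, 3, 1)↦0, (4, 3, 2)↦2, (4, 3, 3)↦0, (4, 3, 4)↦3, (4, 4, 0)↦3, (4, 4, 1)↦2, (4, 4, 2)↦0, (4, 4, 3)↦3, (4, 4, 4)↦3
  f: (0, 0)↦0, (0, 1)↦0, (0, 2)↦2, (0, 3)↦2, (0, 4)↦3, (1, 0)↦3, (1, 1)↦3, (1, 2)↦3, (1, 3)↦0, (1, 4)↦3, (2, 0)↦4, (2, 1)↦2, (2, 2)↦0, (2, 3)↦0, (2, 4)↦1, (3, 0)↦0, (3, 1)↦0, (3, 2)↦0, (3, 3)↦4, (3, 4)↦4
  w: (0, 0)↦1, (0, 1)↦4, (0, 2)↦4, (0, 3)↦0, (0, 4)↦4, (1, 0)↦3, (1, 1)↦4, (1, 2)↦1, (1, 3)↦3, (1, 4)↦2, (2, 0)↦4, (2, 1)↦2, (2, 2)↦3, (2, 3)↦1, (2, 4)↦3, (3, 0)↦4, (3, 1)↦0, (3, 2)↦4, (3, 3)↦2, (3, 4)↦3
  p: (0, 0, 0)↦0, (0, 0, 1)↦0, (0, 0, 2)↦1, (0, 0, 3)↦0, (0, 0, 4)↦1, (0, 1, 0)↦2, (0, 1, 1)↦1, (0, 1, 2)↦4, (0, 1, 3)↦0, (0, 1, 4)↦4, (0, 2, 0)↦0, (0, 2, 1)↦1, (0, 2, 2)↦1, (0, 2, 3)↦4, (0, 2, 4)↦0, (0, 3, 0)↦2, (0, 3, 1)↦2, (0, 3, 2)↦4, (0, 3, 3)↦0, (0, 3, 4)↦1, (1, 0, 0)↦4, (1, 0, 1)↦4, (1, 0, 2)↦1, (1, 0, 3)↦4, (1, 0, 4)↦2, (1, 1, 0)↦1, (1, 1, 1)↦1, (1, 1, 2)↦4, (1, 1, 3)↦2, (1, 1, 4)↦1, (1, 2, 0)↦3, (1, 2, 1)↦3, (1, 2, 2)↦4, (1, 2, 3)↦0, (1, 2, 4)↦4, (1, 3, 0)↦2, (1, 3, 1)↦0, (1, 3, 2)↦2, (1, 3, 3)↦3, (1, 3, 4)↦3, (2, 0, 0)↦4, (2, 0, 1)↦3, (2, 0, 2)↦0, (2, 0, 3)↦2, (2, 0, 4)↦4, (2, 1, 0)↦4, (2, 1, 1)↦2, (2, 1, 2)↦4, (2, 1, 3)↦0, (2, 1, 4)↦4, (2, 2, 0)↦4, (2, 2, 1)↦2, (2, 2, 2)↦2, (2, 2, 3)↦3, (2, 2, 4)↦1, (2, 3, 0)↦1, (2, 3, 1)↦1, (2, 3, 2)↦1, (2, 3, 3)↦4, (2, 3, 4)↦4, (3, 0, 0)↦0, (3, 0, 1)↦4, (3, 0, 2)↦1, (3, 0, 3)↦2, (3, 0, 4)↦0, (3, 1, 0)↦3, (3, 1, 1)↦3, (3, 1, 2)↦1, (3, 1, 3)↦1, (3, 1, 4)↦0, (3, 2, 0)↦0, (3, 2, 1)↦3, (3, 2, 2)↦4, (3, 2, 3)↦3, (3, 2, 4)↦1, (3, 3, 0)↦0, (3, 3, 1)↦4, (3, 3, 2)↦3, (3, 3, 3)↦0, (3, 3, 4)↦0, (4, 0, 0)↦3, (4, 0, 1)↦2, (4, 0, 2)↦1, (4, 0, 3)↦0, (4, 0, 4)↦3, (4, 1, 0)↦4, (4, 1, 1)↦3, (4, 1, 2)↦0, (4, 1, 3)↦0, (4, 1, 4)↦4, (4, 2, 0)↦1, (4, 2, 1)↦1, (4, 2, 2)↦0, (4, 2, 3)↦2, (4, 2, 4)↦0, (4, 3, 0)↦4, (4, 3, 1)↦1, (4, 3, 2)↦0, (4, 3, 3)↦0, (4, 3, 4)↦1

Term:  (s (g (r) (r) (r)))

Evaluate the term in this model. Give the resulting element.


value = 3

  r = 3
  r = 3
  r = 3
  (g (r) (r) (r)) = g(3, 3, 3) = 2
  (s (g (r) (r) (r))) = s(2,) = 3
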